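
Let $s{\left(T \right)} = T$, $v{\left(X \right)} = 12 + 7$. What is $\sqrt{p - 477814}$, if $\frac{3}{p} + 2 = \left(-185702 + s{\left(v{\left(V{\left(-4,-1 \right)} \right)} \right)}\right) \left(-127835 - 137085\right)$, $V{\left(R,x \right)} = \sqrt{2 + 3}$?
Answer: $\frac{i \sqrt{128466573953832221280499158}}{16397046786} \approx 691.24 i$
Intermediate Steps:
$V{\left(R,x \right)} = \sqrt{5}$
$v{\left(X \right)} = 19$
$p = \frac{1}{16397046786}$ ($p = \frac{3}{-2 + \left(-185702 + 19\right) \left(-127835 - 137085\right)} = \frac{3}{-2 - 185683 \left(-127835 - 137085\right)} = \frac{3}{-2 - -49191140360} = \frac{3}{-2 + 49191140360} = \frac{3}{49191140358} = 3 \cdot \frac{1}{49191140358} = \frac{1}{16397046786} \approx 6.0987 \cdot 10^{-11}$)
$\sqrt{p - 477814} = \sqrt{\frac{1}{16397046786} - 477814} = \sqrt{- \frac{7834738513005803}{16397046786}} = \frac{i \sqrt{128466573953832221280499158}}{16397046786}$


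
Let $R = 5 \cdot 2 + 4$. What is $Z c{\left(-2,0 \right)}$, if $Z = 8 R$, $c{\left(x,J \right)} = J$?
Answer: $0$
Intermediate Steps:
$R = 14$ ($R = 10 + 4 = 14$)
$Z = 112$ ($Z = 8 \cdot 14 = 112$)
$Z c{\left(-2,0 \right)} = 112 \cdot 0 = 0$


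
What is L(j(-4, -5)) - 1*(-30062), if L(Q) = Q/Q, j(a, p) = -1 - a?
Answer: 30063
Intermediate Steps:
L(Q) = 1
L(j(-4, -5)) - 1*(-30062) = 1 - 1*(-30062) = 1 + 30062 = 30063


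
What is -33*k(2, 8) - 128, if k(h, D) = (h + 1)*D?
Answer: -920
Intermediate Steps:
k(h, D) = D*(1 + h) (k(h, D) = (1 + h)*D = D*(1 + h))
-33*k(2, 8) - 128 = -264*(1 + 2) - 128 = -264*3 - 128 = -33*24 - 128 = -792 - 128 = -920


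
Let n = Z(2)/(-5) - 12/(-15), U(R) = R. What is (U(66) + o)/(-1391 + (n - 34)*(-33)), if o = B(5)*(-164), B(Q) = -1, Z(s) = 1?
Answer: -575/722 ≈ -0.79640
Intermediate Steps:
n = 3/5 (n = 1/(-5) - 12/(-15) = 1*(-1/5) - 12*(-1/15) = -1/5 + 4/5 = 3/5 ≈ 0.60000)
o = 164 (o = -1*(-164) = 164)
(U(66) + o)/(-1391 + (n - 34)*(-33)) = (66 + 164)/(-1391 + (3/5 - 34)*(-33)) = 230/(-1391 - 167/5*(-33)) = 230/(-1391 + 5511/5) = 230/(-1444/5) = 230*(-5/1444) = -575/722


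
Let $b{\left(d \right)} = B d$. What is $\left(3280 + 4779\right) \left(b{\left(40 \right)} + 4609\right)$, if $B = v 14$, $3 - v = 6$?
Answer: $23604811$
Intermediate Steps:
$v = -3$ ($v = 3 - 6 = -3$)
$B = -42$ ($B = \left(-3\right) 14 = -42$)
$b{\left(d \right)} = - 42 d$
$\left(3280 + 4779\right) \left(b{\left(40 \right)} + 4609\right) = \left(3280 + 4779\right) \left(\left(-42\right) 40 + 4609\right) = 8059 \left(-1680 + 4609\right) = 8059 \cdot 2929 = 23604811$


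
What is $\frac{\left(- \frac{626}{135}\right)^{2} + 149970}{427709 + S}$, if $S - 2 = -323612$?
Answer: $\frac{2733595126}{1897204275} \approx 1.4409$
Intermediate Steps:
$S = -323610$ ($S = 2 - 323612 = -323610$)
$\frac{\left(- \frac{626}{135}\right)^{2} + 149970}{427709 + S} = \frac{\left(- \frac{626}{135}\right)^{2} + 149970}{427709 - 323610} = \frac{\left(\left(-626\right) \frac{1}{135}\right)^{2} + 149970}{104099} = \left(\left(- \frac{626}{135}\right)^{2} + 149970\right) \frac{1}{104099} = \left(\frac{391876}{18225} + 149970\right) \frac{1}{104099} = \frac{2733595126}{18225} \cdot \frac{1}{104099} = \frac{2733595126}{1897204275}$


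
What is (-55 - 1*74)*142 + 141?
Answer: -18177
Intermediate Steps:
(-55 - 1*74)*142 + 141 = (-55 - 74)*142 + 141 = -129*142 + 141 = -18318 + 141 = -18177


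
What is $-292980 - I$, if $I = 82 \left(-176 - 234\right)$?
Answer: $-259360$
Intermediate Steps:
$I = -33620$ ($I = 82 \left(-410\right) = -33620$)
$-292980 - I = -292980 - -33620 = -292980 + 33620 = -259360$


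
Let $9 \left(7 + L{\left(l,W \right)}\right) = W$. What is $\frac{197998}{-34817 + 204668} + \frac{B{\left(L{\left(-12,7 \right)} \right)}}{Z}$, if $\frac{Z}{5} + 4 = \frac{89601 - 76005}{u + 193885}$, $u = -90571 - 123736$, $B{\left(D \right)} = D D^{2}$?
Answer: $\frac{8070540890438}{702273587895} \approx 11.492$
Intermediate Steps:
$L{\left(l,W \right)} = -7 + \frac{W}{9}$
$B{\left(D \right)} = D^{3}$
$u = -214307$ ($u = -90571 - 123736 = -214307$)
$Z = - \frac{238210}{10211}$ ($Z = -20 + 5 \frac{89601 - 76005}{-214307 + 193885} = -20 + 5 \frac{13596}{-20422} = -20 + 5 \cdot 13596 \left(- \frac{1}{20422}\right) = -20 + 5 \left(- \frac{6798}{10211}\right) = -20 - \frac{33990}{10211} = - \frac{238210}{10211} \approx -23.329$)
$\frac{197998}{-34817 + 204668} + \frac{B{\left(L{\left(-12,7 \right)} \right)}}{Z} = \frac{197998}{-34817 + 204668} + \frac{\left(-7 + \frac{1}{9} \cdot 7\right)^{3}}{- \frac{238210}{10211}} = \frac{197998}{169851} + \left(-7 + \frac{7}{9}\right)^{3} \left(- \frac{10211}{238210}\right) = 197998 \cdot \frac{1}{169851} + \left(- \frac{56}{9}\right)^{3} \left(- \frac{10211}{238210}\right) = \frac{197998}{169851} - - \frac{128086784}{12403935} = \frac{197998}{169851} + \frac{128086784}{12403935} = \frac{8070540890438}{702273587895}$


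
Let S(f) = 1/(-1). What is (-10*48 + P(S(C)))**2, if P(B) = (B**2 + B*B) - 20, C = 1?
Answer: 248004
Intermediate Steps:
S(f) = -1
P(B) = -20 + 2*B**2 (P(B) = (B**2 + B**2) - 20 = 2*B**2 - 20 = -20 + 2*B**2)
(-10*48 + P(S(C)))**2 = (-10*48 + (-20 + 2*(-1)**2))**2 = (-480 + (-20 + 2*1))**2 = (-480 + (-20 + 2))**2 = (-480 - 18)**2 = (-498)**2 = 248004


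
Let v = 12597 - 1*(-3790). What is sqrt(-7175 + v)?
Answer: 14*sqrt(47) ≈ 95.979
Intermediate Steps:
v = 16387 (v = 12597 + 3790 = 16387)
sqrt(-7175 + v) = sqrt(-7175 + 16387) = sqrt(9212) = 14*sqrt(47)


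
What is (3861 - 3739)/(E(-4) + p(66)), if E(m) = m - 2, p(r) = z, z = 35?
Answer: 122/29 ≈ 4.2069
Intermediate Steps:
p(r) = 35
E(m) = -2 + m
(3861 - 3739)/(E(-4) + p(66)) = (3861 - 3739)/((-2 - 4) + 35) = 122/(-6 + 35) = 122/29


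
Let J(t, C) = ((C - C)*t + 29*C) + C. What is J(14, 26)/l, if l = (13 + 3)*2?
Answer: 195/8 ≈ 24.375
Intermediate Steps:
J(t, C) = 30*C (J(t, C) = (0*t + 29*C) + C = (0 + 29*C) + C = 29*C + C = 30*C)
l = 32 (l = 16*2 = 32)
J(14, 26)/l = (30*26)/32 = 780*(1/32) = 195/8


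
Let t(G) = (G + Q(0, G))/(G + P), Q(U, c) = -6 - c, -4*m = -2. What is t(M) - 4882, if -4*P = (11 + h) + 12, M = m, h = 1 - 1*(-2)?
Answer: -4881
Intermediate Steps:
h = 3 (h = 1 + 2 = 3)
m = ½ (m = -¼*(-2) = ½ ≈ 0.50000)
M = ½ ≈ 0.50000
P = -13/2 (P = -((11 + 3) + 12)/4 = -(14 + 12)/4 = -¼*26 = -13/2 ≈ -6.5000)
t(G) = -6/(-13/2 + G) (t(G) = (G + (-6 - G))/(G - 13/2) = -6/(-13/2 + G))
t(M) - 4882 = -12/(-13 + 2*(½)) - 4882 = -12/(-13 + 1) - 4882 = -12/(-12) - 4882 = -12*(-1/12) - 4882 = 1 - 4882 = -4881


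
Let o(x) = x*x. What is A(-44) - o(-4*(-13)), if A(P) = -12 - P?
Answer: -2672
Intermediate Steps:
o(x) = x**2
A(-44) - o(-4*(-13)) = (-12 - 1*(-44)) - (-4*(-13))**2 = (-12 + 44) - 1*52**2 = 32 - 1*2704 = 32 - 2704 = -2672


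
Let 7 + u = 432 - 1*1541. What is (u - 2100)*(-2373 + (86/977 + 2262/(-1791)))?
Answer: 1484487004016/194423 ≈ 7.6353e+6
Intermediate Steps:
u = -1116 (u = -7 + (432 - 1*1541) = -7 + (432 - 1541) = -7 - 1109 = -1116)
(u - 2100)*(-2373 + (86/977 + 2262/(-1791))) = (-1116 - 2100)*(-2373 + (86/977 + 2262/(-1791))) = -3216*(-2373 + (86*(1/977) + 2262*(-1/1791))) = -3216*(-2373 + (86/977 - 754/597)) = -3216*(-2373 - 685316/583269) = -3216*(-1384782653/583269) = 1484487004016/194423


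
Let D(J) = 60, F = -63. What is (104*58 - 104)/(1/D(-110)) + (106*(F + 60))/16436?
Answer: 2922978081/8218 ≈ 3.5568e+5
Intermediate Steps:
(104*58 - 104)/(1/D(-110)) + (106*(F + 60))/16436 = (104*58 - 104)/(1/60) + (106*(-63 + 60))/16436 = (6032 - 104)/(1/60) + (106*(-3))*(1/16436) = 5928*60 - 318*1/16436 = 355680 - 159/8218 = 2922978081/8218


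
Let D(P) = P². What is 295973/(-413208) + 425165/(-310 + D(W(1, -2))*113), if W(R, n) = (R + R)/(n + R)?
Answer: 87819775577/29337768 ≈ 2993.4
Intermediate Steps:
W(R, n) = 2*R/(R + n) (W(R, n) = (2*R)/(R + n) = 2*R/(R + n))
295973/(-413208) + 425165/(-310 + D(W(1, -2))*113) = 295973/(-413208) + 425165/(-310 + (2*1/(1 - 2))²*113) = 295973*(-1/413208) + 425165/(-310 + (2*1/(-1))²*113) = -295973/413208 + 425165/(-310 + (2*1*(-1))²*113) = -295973/413208 + 425165/(-310 + (-2)²*113) = -295973/413208 + 425165/(-310 + 4*113) = -295973/413208 + 425165/(-310 + 452) = -295973/413208 + 425165/142 = 87819775577/29337768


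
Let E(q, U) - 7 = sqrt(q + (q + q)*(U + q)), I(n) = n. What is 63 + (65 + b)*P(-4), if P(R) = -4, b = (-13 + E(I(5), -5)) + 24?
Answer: -269 - 4*sqrt(5) ≈ -277.94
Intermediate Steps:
E(q, U) = 7 + sqrt(q + 2*q*(U + q)) (E(q, U) = 7 + sqrt(q + (q + q)*(U + q)) = 7 + sqrt(q + (2*q)*(U + q)) = 7 + sqrt(q + 2*q*(U + q)))
b = 18 + sqrt(5) (b = (-13 + (7 + sqrt(5*(1 + 2*(-5) + 2*5)))) + 24 = (-13 + (7 + sqrt(5*(1 - 10 + 10)))) + 24 = (-13 + (7 + sqrt(5*1))) + 24 = (-13 + (7 + sqrt(5))) + 24 = (-6 + sqrt(5)) + 24 = 18 + sqrt(5) ≈ 20.236)
63 + (65 + b)*P(-4) = 63 + (65 + (18 + sqrt(5)))*(-4) = 63 + (83 + sqrt(5))*(-4) = 63 + (-332 - 4*sqrt(5)) = -269 - 4*sqrt(5)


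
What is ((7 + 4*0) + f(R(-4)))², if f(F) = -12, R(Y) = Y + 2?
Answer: 25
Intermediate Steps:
R(Y) = 2 + Y
((7 + 4*0) + f(R(-4)))² = ((7 + 4*0) - 12)² = ((7 + 0) - 12)² = (7 - 12)² = (-5)² = 25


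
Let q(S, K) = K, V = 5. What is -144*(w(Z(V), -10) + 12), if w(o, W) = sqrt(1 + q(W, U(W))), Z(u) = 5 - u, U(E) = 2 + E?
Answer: -1728 - 144*I*sqrt(7) ≈ -1728.0 - 380.99*I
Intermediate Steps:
w(o, W) = sqrt(3 + W) (w(o, W) = sqrt(1 + (2 + W)) = sqrt(3 + W))
-144*(w(Z(V), -10) + 12) = -144*(sqrt(3 - 10) + 12) = -144*(sqrt(-7) + 12) = -144*(I*sqrt(7) + 12) = -144*(12 + I*sqrt(7)) = -1728 - 144*I*sqrt(7)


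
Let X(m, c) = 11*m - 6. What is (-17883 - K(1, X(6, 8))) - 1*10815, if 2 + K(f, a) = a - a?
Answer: -28696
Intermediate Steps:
X(m, c) = -6 + 11*m
K(f, a) = -2 (K(f, a) = -2 + (a - a) = -2 + 0 = -2)
(-17883 - K(1, X(6, 8))) - 1*10815 = (-17883 - 1*(-2)) - 1*10815 = (-17883 + 2) - 10815 = -17881 - 10815 = -28696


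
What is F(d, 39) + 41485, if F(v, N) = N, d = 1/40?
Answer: 41524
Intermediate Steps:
d = 1/40 ≈ 0.025000
F(d, 39) + 41485 = 39 + 41485 = 41524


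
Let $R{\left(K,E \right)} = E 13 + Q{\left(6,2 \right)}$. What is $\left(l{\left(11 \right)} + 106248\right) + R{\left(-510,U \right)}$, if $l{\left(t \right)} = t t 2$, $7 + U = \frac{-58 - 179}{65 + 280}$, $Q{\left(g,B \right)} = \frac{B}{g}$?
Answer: $\frac{36704689}{345} \approx 1.0639 \cdot 10^{5}$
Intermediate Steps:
$U = - \frac{884}{115}$ ($U = -7 + \frac{-58 - 179}{65 + 280} = -7 - \frac{237}{345} = -7 - \frac{79}{115} = - \frac{884}{115} \approx -7.687$)
$R{\left(K,E \right)} = \frac{1}{3} + 13 E$ ($R{\left(K,E \right)} = E 13 + \frac{2}{6} = 13 E + 2 \cdot \frac{1}{6} = 13 E + \frac{1}{3} = \frac{1}{3} + 13 E$)
$l{\left(t \right)} = 2 t^{2}$ ($l{\left(t \right)} = t^{2} \cdot 2 = 2 t^{2}$)
$\left(l{\left(11 \right)} + 106248\right) + R{\left(-510,U \right)} = \left(2 \cdot 11^{2} + 106248\right) + \left(\frac{1}{3} + 13 \left(- \frac{884}{115}\right)\right) = \left(2 \cdot 121 + 106248\right) + \left(\frac{1}{3} - \frac{11492}{115}\right) = \left(242 + 106248\right) - \frac{34361}{345} = 106490 - \frac{34361}{345} = \frac{36704689}{345}$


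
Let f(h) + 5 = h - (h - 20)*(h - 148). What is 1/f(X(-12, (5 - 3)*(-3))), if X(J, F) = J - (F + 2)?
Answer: -1/4381 ≈ -0.00022826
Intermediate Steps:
X(J, F) = -2 + J - F (X(J, F) = J - (2 + F) = J + (-2 - F) = -2 + J - F)
f(h) = -5 + h - (-148 + h)*(-20 + h) (f(h) = -5 + (h - (h - 20)*(h - 148)) = -5 + (h - (-20 + h)*(-148 + h)) = -5 + (h - (-148 + h)*(-20 + h)) = -5 + h - (-148 + h)*(-20 + h))
1/f(X(-12, (5 - 3)*(-3))) = 1/(-2965 - (-2 - 12 - (5 - 3)*(-3))² + 169*(-2 - 12 - (5 - 3)*(-3))) = 1/(-2965 - (-2 - 12 - 2*(-3))² + 169*(-2 - 12 - 2*(-3))) = 1/(-2965 - (-2 - 12 - 1*(-6))² + 169*(-2 - 12 - 1*(-6))) = 1/(-2965 - (-2 - 12 + 6)² + 169*(-2 - 12 + 6)) = 1/(-2965 - 1*(-8)² + 169*(-8)) = 1/(-2965 - 1*64 - 1352) = 1/(-2965 - 64 - 1352) = 1/(-4381) = -1/4381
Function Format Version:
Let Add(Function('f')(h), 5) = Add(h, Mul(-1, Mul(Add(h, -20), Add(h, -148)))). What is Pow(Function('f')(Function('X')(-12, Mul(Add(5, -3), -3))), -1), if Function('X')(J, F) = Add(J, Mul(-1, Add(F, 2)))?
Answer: Rational(-1, 4381) ≈ -0.00022826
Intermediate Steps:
Function('X')(J, F) = Add(-2, J, Mul(-1, F)) (Function('X')(J, F) = Add(J, Mul(-1, Add(2, F))) = Add(J, Add(-2, Mul(-1, F))) = Add(-2, J, Mul(-1, F)))
Function('f')(h) = Add(-5, h, Mul(-1, Add(-148, h), Add(-20, h))) (Function('f')(h) = Add(-5, Add(h, Mul(-1, Mul(Add(h, -20), Add(h, -148))))) = Add(-5, Add(h, Mul(-1, Mul(Add(-20, h), Add(-148, h))))) = Add(-5, Add(h, Mul(-1, Mul(Add(-148, h), Add(-20, h))))) = Add(-5, Add(h, Mul(-1, Add(-148, h), Add(-20, h)))) = Add(-5, h, Mul(-1, Add(-148, h), Add(-20, h))))
Pow(Function('f')(Function('X')(-12, Mul(Add(5, -3), -3))), -1) = Pow(Add(-2965, Mul(-1, Pow(Add(-2, -12, Mul(-1, Mul(Add(5, -3), -3))), 2)), Mul(169, Add(-2, -12, Mul(-1, Mul(Add(5, -3), -3))))), -1) = Pow(Add(-2965, Mul(-1, Pow(Add(-2, -12, Mul(-1, Mul(2, -3))), 2)), Mul(169, Add(-2, -12, Mul(-1, Mul(2, -3))))), -1) = Pow(Add(-2965, Mul(-1, Pow(Add(-2, -12, Mul(-1, -6)), 2)), Mul(169, Add(-2, -12, Mul(-1, -6)))), -1) = Pow(Add(-2965, Mul(-1, Pow(Add(-2, -12, 6), 2)), Mul(169, Add(-2, -12, 6))), -1) = Pow(Add(-2965, Mul(-1, Pow(-8, 2)), Mul(169, -8)), -1) = Pow(Add(-2965, Mul(-1, 64), -1352), -1) = Pow(Add(-2965, -64, -1352), -1) = Pow(-4381, -1) = Rational(-1, 4381)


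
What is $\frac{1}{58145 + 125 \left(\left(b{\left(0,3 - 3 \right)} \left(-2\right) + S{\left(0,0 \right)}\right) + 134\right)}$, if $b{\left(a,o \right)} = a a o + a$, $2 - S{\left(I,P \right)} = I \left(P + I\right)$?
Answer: $\frac{1}{75145} \approx 1.3308 \cdot 10^{-5}$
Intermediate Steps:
$S{\left(I,P \right)} = 2 - I \left(I + P\right)$ ($S{\left(I,P \right)} = 2 - I \left(P + I\right) = 2 - I \left(I + P\right)$)
$b{\left(a,o \right)} = a + o a^{2}$ ($b{\left(a,o \right)} = a^{2} o + a = o a^{2} + a = a + o a^{2}$)
$\frac{1}{58145 + 125 \left(\left(b{\left(0,3 - 3 \right)} \left(-2\right) + S{\left(0,0 \right)}\right) + 134\right)} = \frac{1}{58145 + 125 \left(\left(0 \left(1 + 0 \left(3 - 3\right)\right) \left(-2\right) - -2\right) + 134\right)} = \frac{1}{58145 + 125 \left(\left(0 \left(1 + 0 \cdot 0\right) \left(-2\right) + \left(2 - 0 + 0\right)\right) + 134\right)} = \frac{1}{58145 + 125 \left(\left(0 \left(1 + 0\right) \left(-2\right) + \left(2 + 0 + 0\right)\right) + 134\right)} = \frac{1}{58145 + 125 \left(\left(0 \cdot 1 \left(-2\right) + 2\right) + 134\right)} = \frac{1}{58145 + 125 \left(\left(0 \left(-2\right) + 2\right) + 134\right)} = \frac{1}{58145 + 125 \left(\left(0 + 2\right) + 134\right)} = \frac{1}{58145 + 125 \left(2 + 134\right)} = \frac{1}{58145 + 125 \cdot 136} = \frac{1}{58145 + 17000} = \frac{1}{75145}$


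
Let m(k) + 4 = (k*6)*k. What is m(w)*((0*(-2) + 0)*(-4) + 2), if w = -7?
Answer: 580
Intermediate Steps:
m(k) = -4 + 6*k**2 (m(k) = -4 + (k*6)*k = -4 + (6*k)*k = -4 + 6*k**2)
m(w)*((0*(-2) + 0)*(-4) + 2) = (-4 + 6*(-7)**2)*((0*(-2) + 0)*(-4) + 2) = (-4 + 6*49)*((0 + 0)*(-4) + 2) = (-4 + 294)*(0*(-4) + 2) = 290*(0 + 2) = 290*2 = 580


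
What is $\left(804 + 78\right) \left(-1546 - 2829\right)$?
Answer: $-3858750$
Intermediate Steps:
$\left(804 + 78\right) \left(-1546 - 2829\right) = 882 \left(-4375\right) = -3858750$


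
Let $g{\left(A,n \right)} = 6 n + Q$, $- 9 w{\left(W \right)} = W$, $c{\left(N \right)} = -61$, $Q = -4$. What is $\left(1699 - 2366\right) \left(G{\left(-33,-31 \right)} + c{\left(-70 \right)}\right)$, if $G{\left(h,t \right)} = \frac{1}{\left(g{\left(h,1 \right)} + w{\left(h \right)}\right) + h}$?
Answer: $\frac{3338335}{82} \approx 40711.0$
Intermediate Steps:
$w{\left(W \right)} = - \frac{W}{9}$
$g{\left(A,n \right)} = -4 + 6 n$ ($g{\left(A,n \right)} = 6 n - 4 = -4 + 6 n$)
$G{\left(h,t \right)} = \frac{1}{2 + \frac{8 h}{9}}$ ($G{\left(h,t \right)} = \frac{1}{\left(\left(-4 + 6 \cdot 1\right) - \frac{h}{9}\right) + h} = \frac{1}{\left(\left(-4 + 6\right) - \frac{h}{9}\right) + h} = \frac{1}{\left(2 - \frac{h}{9}\right) + h} = \frac{1}{2 + \frac{8 h}{9}}$)
$\left(1699 - 2366\right) \left(G{\left(-33,-31 \right)} + c{\left(-70 \right)}\right) = \left(1699 - 2366\right) \left(\frac{9}{2 \left(9 + 4 \left(-33\right)\right)} - 61\right) = - 667 \left(\frac{9}{2 \left(9 - 132\right)} - 61\right) = - 667 \left(\frac{9}{2 \left(-123\right)} - 61\right) = - 667 \left(\frac{9}{2} \left(- \frac{1}{123}\right) - 61\right) = - 667 \left(- \frac{3}{82} - 61\right) = \left(-667\right) \left(- \frac{5005}{82}\right) = \frac{3338335}{82}$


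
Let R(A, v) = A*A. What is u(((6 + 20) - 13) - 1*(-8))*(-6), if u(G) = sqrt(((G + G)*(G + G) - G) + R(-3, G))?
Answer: -12*sqrt(438) ≈ -251.14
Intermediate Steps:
R(A, v) = A**2
u(G) = sqrt(9 - G + 4*G**2) (u(G) = sqrt(((G + G)*(G + G) - G) + (-3)**2) = sqrt(((2*G)*(2*G) - G) + 9) = sqrt((4*G**2 - G) + 9) = sqrt((-G + 4*G**2) + 9) = sqrt(9 - G + 4*G**2))
u(((6 + 20) - 13) - 1*(-8))*(-6) = sqrt(9 - (((6 + 20) - 13) - 1*(-8)) + 4*(((6 + 20) - 13) - 1*(-8))**2)*(-6) = sqrt(9 - ((26 - 13) + 8) + 4*((26 - 13) + 8)**2)*(-6) = sqrt(9 - (13 + 8) + 4*(13 + 8)**2)*(-6) = sqrt(9 - 1*21 + 4*21**2)*(-6) = sqrt(9 - 21 + 4*441)*(-6) = sqrt(9 - 21 + 1764)*(-6) = sqrt(1752)*(-6) = (2*sqrt(438))*(-6) = -12*sqrt(438)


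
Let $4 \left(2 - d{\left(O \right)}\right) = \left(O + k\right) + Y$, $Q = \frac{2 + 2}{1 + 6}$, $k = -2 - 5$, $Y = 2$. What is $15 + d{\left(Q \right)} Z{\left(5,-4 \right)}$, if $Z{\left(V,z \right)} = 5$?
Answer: $\frac{855}{28} \approx 30.536$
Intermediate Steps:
$k = -7$
$Q = \frac{4}{7} \approx 0.57143$
$d{\left(O \right)} = \frac{13}{4} - \frac{O}{4}$ ($d{\left(O \right)} = 2 - \frac{\left(O - 7\right) + 2}{4} = 2 - \frac{\left(-7 + O\right) + 2}{4} = 2 - \frac{-5 + O}{4} = 2 - \left(- \frac{5}{4} + \frac{O}{4}\right) = \frac{13}{4} - \frac{O}{4}$)
$15 + d{\left(Q \right)} Z{\left(5,-4 \right)} = 15 + \left(\frac{13}{4} - \frac{1}{7}\right) 5 = 15 + \frac{87}{28} \cdot 5 = 15 + \frac{435}{28} = \frac{855}{28}$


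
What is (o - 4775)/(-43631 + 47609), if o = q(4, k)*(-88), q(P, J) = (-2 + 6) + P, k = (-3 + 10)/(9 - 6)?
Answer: -5479/3978 ≈ -1.3773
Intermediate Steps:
k = 7/3 ≈ 2.3333
q(P, J) = 4 + P
o = -704 (o = (4 + 4)*(-88) = 8*(-88) = -704)
(o - 4775)/(-43631 + 47609) = (-704 - 4775)/(-43631 + 47609) = -5479/3978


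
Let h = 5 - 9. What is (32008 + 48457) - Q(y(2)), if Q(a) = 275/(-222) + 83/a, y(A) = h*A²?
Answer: 142917253/1776 ≈ 80471.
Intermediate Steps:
h = -4
y(A) = -4*A²
Q(a) = -275/222 + 83/a (Q(a) = 275*(-1/222) + 83/a = -275/222 + 83/a)
(32008 + 48457) - Q(y(2)) = (32008 + 48457) - (-275/222 + 83/((-4*2²))) = 80465 - (-275/222 + 83/((-4*4))) = 80465 - (-275/222 + 83/(-16)) = 80465 - (-275/222 + 83*(-1/16)) = 80465 - (-275/222 - 83/16) = 80465 - 1*(-11413/1776) = 80465 + 11413/1776 = 142917253/1776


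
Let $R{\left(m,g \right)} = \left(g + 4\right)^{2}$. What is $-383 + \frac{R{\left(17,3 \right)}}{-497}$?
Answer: $- \frac{27200}{71} \approx -383.1$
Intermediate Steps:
$R{\left(m,g \right)} = \left(4 + g\right)^{2}$
$-383 + \frac{R{\left(17,3 \right)}}{-497} = -383 + \frac{\left(4 + 3\right)^{2}}{-497} = -383 + 7^{2} \left(- \frac{1}{497}\right) = -383 + 49 \left(- \frac{1}{497}\right) = -383 - \frac{7}{71} = - \frac{27200}{71}$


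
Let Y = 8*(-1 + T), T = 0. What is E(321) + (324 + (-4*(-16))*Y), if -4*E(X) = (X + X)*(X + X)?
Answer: -103229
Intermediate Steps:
Y = -8 (Y = 8*(-1 + 0) = 8*(-1) = -8)
E(X) = -X² (E(X) = -(X + X)*(X + X)/4 = -2*X*2*X/4 = -X²)
E(321) + (324 + (-4*(-16))*Y) = -1*321² + (324 - 4*(-16)*(-8)) = -1*103041 + (324 + 64*(-8)) = -103041 + (324 - 512) = -103041 - 188 = -103229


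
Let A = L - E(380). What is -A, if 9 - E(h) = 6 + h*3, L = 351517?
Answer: -352654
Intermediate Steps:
E(h) = 3 - 3*h (E(h) = 9 - (6 + h*3) = 9 - (6 + 3*h) = 9 + (-6 - 3*h) = 3 - 3*h)
A = 352654 (A = 351517 - (3 - 3*380) = 351517 - (3 - 1140) = 351517 - 1*(-1137) = 351517 + 1137 = 352654)
-A = -1*352654 = -352654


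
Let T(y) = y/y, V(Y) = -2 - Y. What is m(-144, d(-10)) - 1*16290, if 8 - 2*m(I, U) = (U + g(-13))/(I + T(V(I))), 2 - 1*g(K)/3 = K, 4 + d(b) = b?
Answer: -4657765/286 ≈ -16286.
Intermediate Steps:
d(b) = -4 + b
g(K) = 6 - 3*K
T(y) = 1
m(I, U) = 4 - (45 + U)/(2*(1 + I)) (m(I, U) = 4 - (U + (6 - 3*(-13)))/(2*(I + 1)) = 4 - (U + (6 + 39))/(2*(1 + I)) = 4 - (U + 45)/(2*(1 + I)) = 4 - (45 + U)/(2*(1 + I)))
m(-144, d(-10)) - 1*16290 = (-37 - (-4 - 10) + 8*(-144))/(2*(1 - 144)) - 1*16290 = (½)*(-37 - 1*(-14) - 1152)/(-143) - 16290 = (½)*(-1/143)*(-37 + 14 - 1152) - 16290 = (½)*(-1/143)*(-1175) - 16290 = 1175/286 - 16290 = -4657765/286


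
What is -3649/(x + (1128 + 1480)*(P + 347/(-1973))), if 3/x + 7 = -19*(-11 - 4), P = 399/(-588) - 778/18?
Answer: 126091640178/3972178284311 ≈ 0.031744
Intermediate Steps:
P = -11063/252 (P = 399*(-1/588) - 778*1/18 = -19/28 - 389/9 = -11063/252 ≈ -43.901)
x = 3/278 (x = 3/(-7 - 19*(-11 - 4)) = 3/(-7 - 19*(-15)) = 3/(-7 + 285) = 3/278 ≈ 0.010791)
-3649/(x + (1128 + 1480)*(P + 347/(-1973))) = -3649/(3/278 + (1128 + 1480)*(-11063/252 + 347/(-1973))) = -3649/(3/278 + 2608*(-11063/252 + 347*(-1/1973))) = -3649/(3/278 + 2608*(-11063/252 - 347/1973)) = -3649/(3/278 + 2608*(-21914743/497196)) = -3649/(3/278 - 14288412436/124299) = -3649/(-3972178284311/34555122) = -3649*(-34555122/3972178284311) = 126091640178/3972178284311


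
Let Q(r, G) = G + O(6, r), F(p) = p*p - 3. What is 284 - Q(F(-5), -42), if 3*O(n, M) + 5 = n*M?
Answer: 851/3 ≈ 283.67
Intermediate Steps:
O(n, M) = -5/3 + M*n/3 (O(n, M) = -5/3 + (n*M)/3 = -5/3 + (M*n)/3 = -5/3 + M*n/3)
F(p) = -3 + p² (F(p) = p² - 3 = -3 + p²)
Q(r, G) = -5/3 + G + 2*r (Q(r, G) = G + (-5/3 + (⅓)*r*6) = G + (-5/3 + 2*r) = -5/3 + G + 2*r)
284 - Q(F(-5), -42) = 284 - (-5/3 - 42 + 2*(-3 + (-5)²)) = 284 - (-5/3 - 42 + 2*(-3 + 25)) = 284 - (-5/3 - 42 + 2*22) = 284 - (-5/3 - 42 + 44) = 284 - 1*⅓ = 284 - ⅓ = 851/3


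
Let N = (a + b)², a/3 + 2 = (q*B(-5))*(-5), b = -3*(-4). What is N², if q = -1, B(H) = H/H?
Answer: 194481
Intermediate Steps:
B(H) = 1
b = 12
a = 9 (a = -6 + 3*(-1*1*(-5)) = -6 + 3*(-1*(-5)) = -6 + 3*5 = -6 + 15 = 9)
N = 441 (N = (9 + 12)² = 21² = 441)
N² = 441² = 194481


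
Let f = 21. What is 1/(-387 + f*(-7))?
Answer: -1/534 ≈ -0.0018727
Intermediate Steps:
1/(-387 + f*(-7)) = 1/(-387 + 21*(-7)) = 1/(-387 - 147) = 1/(-534) = -1/534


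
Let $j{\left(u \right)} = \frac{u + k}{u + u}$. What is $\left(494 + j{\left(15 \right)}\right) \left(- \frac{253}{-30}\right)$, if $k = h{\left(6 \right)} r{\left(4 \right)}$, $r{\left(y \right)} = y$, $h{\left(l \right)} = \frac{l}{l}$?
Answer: $\frac{3754267}{900} \approx 4171.4$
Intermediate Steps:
$h{\left(l \right)} = 1$
$k = 4$ ($k = 1 \cdot 4 = 4$)
$j{\left(u \right)} = \frac{4 + u}{2 u}$ ($j{\left(u \right)} = \frac{u + 4}{u + u} = \frac{4 + u}{2 u}$)
$\left(494 + j{\left(15 \right)}\right) \left(- \frac{253}{-30}\right) = \left(494 + \frac{4 + 15}{2 \cdot 15}\right) \left(- \frac{253}{-30}\right) = \left(494 + \frac{1}{2} \cdot \frac{1}{15} \cdot 19\right) \left(\left(-253\right) \left(- \frac{1}{30}\right)\right) = \left(494 + \frac{19}{30}\right) \frac{253}{30} = \frac{14839}{30} \cdot \frac{253}{30} = \frac{3754267}{900}$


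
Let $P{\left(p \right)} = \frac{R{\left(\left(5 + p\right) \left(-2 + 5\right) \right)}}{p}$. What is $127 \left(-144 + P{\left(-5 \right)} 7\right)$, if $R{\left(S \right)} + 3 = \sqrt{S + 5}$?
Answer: $- \frac{88773}{5} - \frac{889 \sqrt{5}}{5} \approx -18152.0$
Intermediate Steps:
$R{\left(S \right)} = -3 + \sqrt{5 + S}$ ($R{\left(S \right)} = -3 + \sqrt{S + 5} = -3 + \sqrt{5 + S}$)
$P{\left(p \right)} = \frac{-3 + \sqrt{20 + 3 p}}{p}$ ($P{\left(p \right)} = \frac{-3 + \sqrt{5 + \left(5 + p\right) \left(-2 + 5\right)}}{p} = \frac{-3 + \sqrt{5 + \left(5 + p\right) 3}}{p} = \frac{-3 + \sqrt{5 + \left(15 + 3 p\right)}}{p} = \frac{-3 + \sqrt{20 + 3 p}}{p}$)
$127 \left(-144 + P{\left(-5 \right)} 7\right) = 127 \left(-144 + \frac{-3 + \sqrt{20 + 3 \left(-5\right)}}{-5} \cdot 7\right) = 127 \left(-144 + - \frac{-3 + \sqrt{20 - 15}}{5} \cdot 7\right) = 127 \left(-144 + - \frac{-3 + \sqrt{5}}{5} \cdot 7\right) = 127 \left(-144 + \left(\frac{3}{5} - \frac{\sqrt{5}}{5}\right) 7\right) = 127 \left(-144 + \left(\frac{21}{5} - \frac{7 \sqrt{5}}{5}\right)\right) = 127 \left(- \frac{699}{5} - \frac{7 \sqrt{5}}{5}\right) = - \frac{88773}{5} - \frac{889 \sqrt{5}}{5}$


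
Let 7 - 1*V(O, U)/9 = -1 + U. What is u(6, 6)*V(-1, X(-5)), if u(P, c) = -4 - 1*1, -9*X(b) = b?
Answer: -335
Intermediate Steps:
X(b) = -b/9
u(P, c) = -5 (u(P, c) = -4 - 1 = -5)
V(O, U) = 72 - 9*U (V(O, U) = 63 - 9*(-1 + U) = 63 + (9 - 9*U) = 72 - 9*U)
u(6, 6)*V(-1, X(-5)) = -5*(72 - (-1)*(-5)) = -5*(72 - 9*5/9) = -5*(72 - 5) = -5*67 = -335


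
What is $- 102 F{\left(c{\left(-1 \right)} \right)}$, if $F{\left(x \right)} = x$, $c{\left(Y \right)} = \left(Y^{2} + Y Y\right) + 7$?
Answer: $-918$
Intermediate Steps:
$c{\left(Y \right)} = 7 + 2 Y^{2}$ ($c{\left(Y \right)} = \left(Y^{2} + Y^{2}\right) + 7 = 2 Y^{2} + 7 = 7 + 2 Y^{2}$)
$- 102 F{\left(c{\left(-1 \right)} \right)} = - 102 \left(7 + 2 \left(-1\right)^{2}\right) = - 102 \left(7 + 2 \cdot 1\right) = - 102 \left(7 + 2\right) = \left(-102\right) 9 = -918$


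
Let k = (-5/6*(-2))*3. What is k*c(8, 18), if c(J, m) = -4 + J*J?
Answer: 300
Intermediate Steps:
c(J, m) = -4 + J**2
k = 5 (k = (-5*1/6*(-2))*3 = -5/6*(-2)*3 = (5/3)*3 = 5)
k*c(8, 18) = 5*(-4 + 8**2) = 5*(-4 + 64) = 5*60 = 300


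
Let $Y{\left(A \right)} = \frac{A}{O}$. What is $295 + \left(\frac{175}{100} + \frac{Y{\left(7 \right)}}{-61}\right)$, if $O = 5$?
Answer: $\frac{362007}{1220} \approx 296.73$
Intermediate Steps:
$Y{\left(A \right)} = \frac{A}{5}$
$295 + \left(\frac{175}{100} + \frac{Y{\left(7 \right)}}{-61}\right) = 295 + \left(\frac{175}{100} + \frac{\frac{1}{5} \cdot 7}{-61}\right) = 295 + \left(175 \cdot \frac{1}{100} + \frac{7}{5} \left(- \frac{1}{61}\right)\right) = 295 + \left(\frac{7}{4} - \frac{7}{305}\right) = 295 + \frac{2107}{1220} = \frac{362007}{1220}$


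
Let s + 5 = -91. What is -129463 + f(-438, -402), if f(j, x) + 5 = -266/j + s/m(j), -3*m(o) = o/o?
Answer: -28290287/219 ≈ -1.2918e+5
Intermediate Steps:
s = -96 (s = -5 - 91 = -96)
m(o) = -1/3 (m(o) = -o/(3*o) = -1/3*1 = -1/3)
f(j, x) = 283 - 266/j (f(j, x) = -5 + (-266/j - 96/(-1/3)) = -5 + (-266/j - 96*(-3)) = -5 + (-266/j + 288) = -5 + (288 - 266/j) = 283 - 266/j)
-129463 + f(-438, -402) = -129463 + (283 - 266/(-438)) = -129463 + (283 - 266*(-1/438)) = -129463 + (283 + 133/219) = -129463 + 62110/219 = -28290287/219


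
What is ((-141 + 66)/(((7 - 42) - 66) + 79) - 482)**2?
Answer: 110859841/484 ≈ 2.2905e+5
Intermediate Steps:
((-141 + 66)/(((7 - 42) - 66) + 79) - 482)**2 = (-75/((-35 - 66) + 79) - 482)**2 = (-75/(-101 + 79) - 482)**2 = (-75/(-22) - 482)**2 = (-75*(-1/22) - 482)**2 = (75/22 - 482)**2 = (-10529/22)**2 = 110859841/484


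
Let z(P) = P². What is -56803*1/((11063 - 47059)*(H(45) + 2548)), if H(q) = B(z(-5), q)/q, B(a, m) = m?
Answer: 56803/91753804 ≈ 0.00061908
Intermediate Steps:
H(q) = 1 (H(q) = q/q = 1)
-56803*1/((11063 - 47059)*(H(45) + 2548)) = -56803*1/((1 + 2548)*(11063 - 47059)) = -56803/((-35996*2549)) = -56803/(-91753804) = -56803*(-1/91753804) = 56803/91753804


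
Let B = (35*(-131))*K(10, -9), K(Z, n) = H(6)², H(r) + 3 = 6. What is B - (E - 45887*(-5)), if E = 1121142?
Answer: -1391842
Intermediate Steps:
H(r) = 3 (H(r) = -3 + 6 = 3)
K(Z, n) = 9 (K(Z, n) = 3² = 9)
B = -41265 (B = (35*(-131))*9 = -4585*9 = -41265)
B - (E - 45887*(-5)) = -41265 - (1121142 - 45887*(-5)) = -41265 - (1121142 + 229435) = -41265 - 1*1350577 = -41265 - 1350577 = -1391842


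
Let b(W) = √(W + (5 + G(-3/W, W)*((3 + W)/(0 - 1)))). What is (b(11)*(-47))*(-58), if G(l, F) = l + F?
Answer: 16356*I*√451/11 ≈ 31577.0*I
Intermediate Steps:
G(l, F) = F + l
b(W) = √(5 + W + (-3 - W)*(W - 3/W)) (b(W) = √(W + (5 + (W - 3/W)*((3 + W)/(0 - 1)))) = √(W + (5 + (W - 3/W)*((3 + W)/(-1)))) = √(W + (5 + (W - 3/W)*((3 + W)*(-1)))) = √(W + (5 + (W - 3/W)*(-3 - W))) = √(W + (5 + (-3 - W)*(W - 3/W))) = √(5 + W + (-3 - W)*(W - 3/W)))
(b(11)*(-47))*(-58) = (√(8 - 1*11² - 2*11 + 9/11)*(-47))*(-58) = (√(8 - 1*121 - 22 + 9*(1/11))*(-47))*(-58) = (√(8 - 121 - 22 + 9/11)*(-47))*(-58) = (√(-1476/11)*(-47))*(-58) = ((6*I*√451/11)*(-47))*(-58) = -282*I*√451/11*(-58) = 16356*I*√451/11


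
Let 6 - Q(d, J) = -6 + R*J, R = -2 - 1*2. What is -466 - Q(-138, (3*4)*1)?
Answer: -526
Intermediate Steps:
R = -4 (R = -2 - 2 = -4)
Q(d, J) = 12 + 4*J (Q(d, J) = 6 - (-6 - 4*J) = 6 + (6 + 4*J) = 12 + 4*J)
-466 - Q(-138, (3*4)*1) = -466 - (12 + 4*((3*4)*1)) = -466 - (12 + 4*(12*1)) = -466 - (12 + 4*12) = -466 - (12 + 48) = -466 - 1*60 = -466 - 60 = -526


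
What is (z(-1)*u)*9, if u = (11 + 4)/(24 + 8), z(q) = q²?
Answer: 135/32 ≈ 4.2188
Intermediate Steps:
u = 15/32 ≈ 0.46875
(z(-1)*u)*9 = ((-1)²*(15/32))*9 = (1*(15/32))*9 = (15/32)*9 = 135/32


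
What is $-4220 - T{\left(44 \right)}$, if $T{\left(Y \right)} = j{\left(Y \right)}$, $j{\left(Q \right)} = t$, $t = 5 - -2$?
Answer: $-4227$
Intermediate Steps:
$t = 7$ ($t = 5 + 2 = 7$)
$j{\left(Q \right)} = 7$
$T{\left(Y \right)} = 7$
$-4220 - T{\left(44 \right)} = -4220 - 7 = -4227$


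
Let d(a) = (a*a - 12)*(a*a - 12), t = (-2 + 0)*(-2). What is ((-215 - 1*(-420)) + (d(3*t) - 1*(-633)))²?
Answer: 333500644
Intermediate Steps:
t = 4 (t = -2*(-2) = 4)
d(a) = (-12 + a²)² (d(a) = (a² - 12)*(a² - 12) = (-12 + a²)*(-12 + a²) = (-12 + a²)²)
((-215 - 1*(-420)) + (d(3*t) - 1*(-633)))² = ((-215 - 1*(-420)) + ((-12 + (3*4)²)² - 1*(-633)))² = ((-215 + 420) + ((-12 + 12²)² + 633))² = (205 + ((-12 + 144)² + 633))² = (205 + (132² + 633))² = (205 + (17424 + 633))² = (205 + 18057)² = 18262² = 333500644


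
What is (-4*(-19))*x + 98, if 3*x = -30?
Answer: -662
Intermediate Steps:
x = -10 (x = (⅓)*(-30) = -10)
(-4*(-19))*x + 98 = -4*(-19)*(-10) + 98 = 76*(-10) + 98 = -760 + 98 = -662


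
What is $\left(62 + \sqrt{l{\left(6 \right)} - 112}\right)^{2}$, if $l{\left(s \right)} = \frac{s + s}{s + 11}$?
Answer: $\frac{63456}{17} + \frac{248 i \sqrt{8041}}{17} \approx 3732.7 + 1308.2 i$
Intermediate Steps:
$l{\left(s \right)} = \frac{2 s}{11 + s}$
$\left(62 + \sqrt{l{\left(6 \right)} - 112}\right)^{2} = \left(62 + \sqrt{2 \cdot 6 \frac{1}{11 + 6} - 112}\right)^{2} = \left(62 + \sqrt{2 \cdot 6 \cdot \frac{1}{17} - 112}\right)^{2} = \left(62 + \sqrt{\frac{12}{17} - 112}\right)^{2} = \left(62 + \sqrt{- \frac{1892}{17}}\right)^{2} = \left(62 + \frac{2 i \sqrt{8041}}{17}\right)^{2}$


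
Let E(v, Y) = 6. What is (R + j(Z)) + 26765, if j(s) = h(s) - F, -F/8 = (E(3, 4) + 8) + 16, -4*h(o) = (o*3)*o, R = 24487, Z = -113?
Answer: 167661/4 ≈ 41915.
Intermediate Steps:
h(o) = -3*o**2/4 (h(o) = -o*3*o/4 = -3*o*o/4 = -3*o**2/4)
F = -240 (F = -8*((6 + 8) + 16) = -8*(14 + 16) = -8*30 = -240)
j(s) = 240 - 3*s**2/4 (j(s) = -3*s**2/4 - 1*(-240) = -3*s**2/4 + 240 = 240 - 3*s**2/4)
(R + j(Z)) + 26765 = (24487 + (240 - 3/4*(-113)**2)) + 26765 = (24487 + (240 - 3/4*12769)) + 26765 = (24487 + (240 - 38307/4)) + 26765 = (24487 - 37347/4) + 26765 = 60601/4 + 26765 = 167661/4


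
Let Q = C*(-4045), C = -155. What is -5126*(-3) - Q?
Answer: -611597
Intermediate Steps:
Q = 626975 (Q = -155*(-4045) = 626975)
-5126*(-3) - Q = -5126*(-3) - 1*626975 = 15378 - 626975 = -611597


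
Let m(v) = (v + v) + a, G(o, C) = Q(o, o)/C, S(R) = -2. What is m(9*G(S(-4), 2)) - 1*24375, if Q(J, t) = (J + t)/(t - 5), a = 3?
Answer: -170568/7 ≈ -24367.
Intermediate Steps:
Q(J, t) = (J + t)/(-5 + t)
G(o, C) = 2*o/(C*(-5 + o)) (G(o, C) = ((o + o)/(-5 + o))/C = ((2*o)/(-5 + o))/C = (2*o/(-5 + o))/C = 2*o/(C*(-5 + o)))
m(v) = 3 + 2*v (m(v) = (v + v) + 3 = 2*v + 3 = 3 + 2*v)
m(9*G(S(-4), 2)) - 1*24375 = (3 + 2*(9*(2*(-2)/(2*(-5 - 2))))) - 1*24375 = (3 + 2*(9*(2*(-2)*(½)/(-7)))) - 24375 = (3 + 2*(9*(2*(-2)*(½)*(-⅐)))) - 24375 = (3 + 2*(9*(2/7))) - 24375 = (3 + 2*(18/7)) - 24375 = (3 + 36/7) - 24375 = 57/7 - 24375 = -170568/7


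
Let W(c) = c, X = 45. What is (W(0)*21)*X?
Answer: 0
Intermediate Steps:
(W(0)*21)*X = (0*21)*45 = 0*45 = 0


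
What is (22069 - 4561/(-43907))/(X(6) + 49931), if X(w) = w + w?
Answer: 968988144/2192847301 ≈ 0.44189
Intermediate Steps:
X(w) = 2*w
(22069 - 4561/(-43907))/(X(6) + 49931) = (22069 - 4561/(-43907))/(2*6 + 49931) = (22069 - 4561*(-1/43907))/(12 + 49931) = (22069 + 4561/43907)/49943 = (968988144/43907)*(1/49943) = 968988144/2192847301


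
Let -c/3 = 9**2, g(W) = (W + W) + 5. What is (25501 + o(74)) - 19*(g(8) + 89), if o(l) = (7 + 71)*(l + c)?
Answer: 10229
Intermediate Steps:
g(W) = 5 + 2*W (g(W) = 2*W + 5 = 5 + 2*W)
c = -243 (c = -3*9**2 = -3*81 = -243)
o(l) = -18954 + 78*l (o(l) = (7 + 71)*(l - 243) = 78*(-243 + l) = -18954 + 78*l)
(25501 + o(74)) - 19*(g(8) + 89) = (25501 + (-18954 + 78*74)) - 19*((5 + 2*8) + 89) = (25501 + (-18954 + 5772)) - 19*((5 + 16) + 89) = (25501 - 13182) - 19*(21 + 89) = 12319 - 19*110 = 12319 - 2090 = 10229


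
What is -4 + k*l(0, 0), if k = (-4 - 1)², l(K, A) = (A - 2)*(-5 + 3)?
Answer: 96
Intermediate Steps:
l(K, A) = 4 - 2*A (l(K, A) = (-2 + A)*(-2) = 4 - 2*A)
k = 25 (k = (-5)² = 25)
-4 + k*l(0, 0) = -4 + 25*(4 - 2*0) = -4 + 25*(4 + 0) = -4 + 25*4 = -4 + 100 = 96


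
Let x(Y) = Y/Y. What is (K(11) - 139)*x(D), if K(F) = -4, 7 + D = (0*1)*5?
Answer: -143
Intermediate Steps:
D = -7 (D = -7 + (0*1)*5 = -7 + 0*5 = -7 + 0 = -7)
x(Y) = 1
(K(11) - 139)*x(D) = (-4 - 139)*1 = -143*1 = -143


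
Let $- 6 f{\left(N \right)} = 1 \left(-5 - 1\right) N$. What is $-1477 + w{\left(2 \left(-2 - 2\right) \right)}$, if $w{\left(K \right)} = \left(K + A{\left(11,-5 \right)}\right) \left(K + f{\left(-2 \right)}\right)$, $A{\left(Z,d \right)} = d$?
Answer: $-1347$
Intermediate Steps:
$f{\left(N \right)} = N$ ($f{\left(N \right)} = - \frac{1 \left(-5 - 1\right) N}{6} = - \frac{1 \left(-6\right) N}{6} = - \frac{\left(-6\right) N}{6} = N$)
$w{\left(K \right)} = \left(-5 + K\right) \left(-2 + K\right)$ ($w{\left(K \right)} = \left(K - 5\right) \left(K - 2\right) = \left(-5 + K\right) \left(-2 + K\right)$)
$-1477 + w{\left(2 \left(-2 - 2\right) \right)} = -1477 + \left(10 + \left(2 \left(-2 - 2\right)\right)^{2} - 7 \cdot 2 \left(-2 - 2\right)\right) = -1477 + \left(10 + \left(2 \left(-4\right)\right)^{2} - 7 \cdot 2 \left(-4\right)\right) = -1477 + \left(10 + \left(-8\right)^{2} - -56\right) = -1477 + \left(10 + 64 + 56\right) = -1477 + 130 = -1347$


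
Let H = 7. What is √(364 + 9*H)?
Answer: √427 ≈ 20.664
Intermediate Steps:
√(364 + 9*H) = √(364 + 9*7) = √(364 + 63) = √427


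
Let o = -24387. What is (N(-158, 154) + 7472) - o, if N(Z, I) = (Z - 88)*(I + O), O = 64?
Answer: -21769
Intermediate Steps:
N(Z, I) = (-88 + Z)*(64 + I) (N(Z, I) = (Z - 88)*(I + 64) = (-88 + Z)*(64 + I))
(N(-158, 154) + 7472) - o = ((-5632 - 88*154 + 64*(-158) + 154*(-158)) + 7472) - 1*(-24387) = ((-5632 - 13552 - 10112 - 24332) + 7472) + 24387 = (-53628 + 7472) + 24387 = -46156 + 24387 = -21769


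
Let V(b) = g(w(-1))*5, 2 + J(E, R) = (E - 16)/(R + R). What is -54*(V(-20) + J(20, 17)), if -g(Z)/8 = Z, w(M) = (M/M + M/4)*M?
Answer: -25812/17 ≈ -1518.4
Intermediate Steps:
w(M) = M*(1 + M/4) (w(M) = (1 + M*(¼))*M = (1 + M/4)*M = M*(1 + M/4))
g(Z) = -8*Z
J(E, R) = -2 + (-16 + E)/(2*R) (J(E, R) = -2 + (E - 16)/(R + R) = -2 + (-16 + E)/((2*R)) = -2 + (-16 + E)*(1/(2*R)) = -2 + (-16 + E)/(2*R))
V(b) = 30 (V(b) = -2*(-1)*(4 - 1)*5 = -2*(-1)*3*5 = -8*(-¾)*5 = 6*5 = 30)
-54*(V(-20) + J(20, 17)) = -54*(30 + (½)*(-16 + 20 - 4*17)/17) = -54*(30 + (½)*(1/17)*(-16 + 20 - 68)) = -54*(30 + (½)*(1/17)*(-64)) = -54*(30 - 32/17) = -54*478/17 = -25812/17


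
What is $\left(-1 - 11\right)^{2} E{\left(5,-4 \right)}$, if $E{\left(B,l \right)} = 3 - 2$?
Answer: $144$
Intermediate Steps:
$E{\left(B,l \right)} = 1$ ($E{\left(B,l \right)} = 3 - 2 = 1$)
$\left(-1 - 11\right)^{2} E{\left(5,-4 \right)} = \left(-1 - 11\right)^{2} \cdot 1 = \left(-12\right)^{2} \cdot 1 = 144 \cdot 1 = 144$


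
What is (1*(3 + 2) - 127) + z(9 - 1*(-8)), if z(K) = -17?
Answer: -139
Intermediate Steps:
(1*(3 + 2) - 127) + z(9 - 1*(-8)) = (1*(3 + 2) - 127) - 17 = (1*5 - 127) - 17 = (5 - 127) - 17 = -122 - 17 = -139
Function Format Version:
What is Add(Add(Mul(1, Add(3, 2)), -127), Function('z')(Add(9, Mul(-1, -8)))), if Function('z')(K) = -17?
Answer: -139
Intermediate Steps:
Add(Add(Mul(1, Add(3, 2)), -127), Function('z')(Add(9, Mul(-1, -8)))) = Add(Add(Mul(1, Add(3, 2)), -127), -17) = Add(Add(Mul(1, 5), -127), -17) = Add(Add(5, -127), -17) = Add(-122, -17) = -139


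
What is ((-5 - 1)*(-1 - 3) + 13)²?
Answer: 1369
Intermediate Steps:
((-5 - 1)*(-1 - 3) + 13)² = (-6*(-4) + 13)² = (24 + 13)² = 37² = 1369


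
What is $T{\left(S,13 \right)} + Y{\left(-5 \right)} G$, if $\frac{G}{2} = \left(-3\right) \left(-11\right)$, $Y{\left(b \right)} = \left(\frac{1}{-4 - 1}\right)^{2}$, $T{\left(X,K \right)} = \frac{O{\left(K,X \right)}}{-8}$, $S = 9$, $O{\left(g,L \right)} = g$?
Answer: $\frac{203}{200} \approx 1.015$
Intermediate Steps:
$T{\left(X,K \right)} = - \frac{K}{8}$ ($T{\left(X,K \right)} = \frac{K}{-8} = K \left(- \frac{1}{8}\right) = - \frac{K}{8}$)
$Y{\left(b \right)} = \frac{1}{25}$ ($Y{\left(b \right)} = \left(\frac{1}{-5}\right)^{2} = \left(- \frac{1}{5}\right)^{2} = \frac{1}{25}$)
$G = 66$ ($G = 2 \left(\left(-3\right) \left(-11\right)\right) = 2 \cdot 33 = 66$)
$T{\left(S,13 \right)} + Y{\left(-5 \right)} G = \left(- \frac{1}{8}\right) 13 + \frac{1}{25} \cdot 66 = - \frac{13}{8} + \frac{66}{25} = \frac{203}{200}$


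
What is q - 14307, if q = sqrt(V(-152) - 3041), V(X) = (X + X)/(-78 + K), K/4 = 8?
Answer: -14307 + I*sqrt(1605193)/23 ≈ -14307.0 + 55.085*I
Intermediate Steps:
K = 32 (K = 4*8 = 32)
V(X) = -X/23 (V(X) = (X + X)/(-78 + 32) = (2*X)/(-46) = (2*X)*(-1/46) = -X/23)
q = I*sqrt(1605193)/23 (q = sqrt(-1/23*(-152) - 3041) = sqrt(152/23 - 3041) = sqrt(-69791/23) = I*sqrt(1605193)/23 ≈ 55.085*I)
q - 14307 = I*sqrt(1605193)/23 - 14307 = -14307 + I*sqrt(1605193)/23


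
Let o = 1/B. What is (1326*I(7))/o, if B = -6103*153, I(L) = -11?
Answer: 13619808774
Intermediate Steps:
B = -933759
o = -1/933759 (o = 1/(-933759) = -1/933759 ≈ -1.0709e-6)
(1326*I(7))/o = (1326*(-11))/(-1/933759) = -14586*(-933759) = 13619808774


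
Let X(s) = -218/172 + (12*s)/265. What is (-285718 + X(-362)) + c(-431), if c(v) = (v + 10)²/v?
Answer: -2810674984349/9822490 ≈ -2.8615e+5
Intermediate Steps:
X(s) = -109/86 + 12*s/265 (X(s) = -218*1/172 + (12*s)*(1/265) = -109/86 + 12*s/265)
c(v) = (10 + v)²/v
(-285718 + X(-362)) + c(-431) = (-285718 + (-109/86 + (12/265)*(-362))) + (10 - 431)²/(-431) = (-285718 + (-109/86 - 4344/265)) - 1/431*(-421)² = (-285718 - 402469/22790) - 1/431*177241 = -6511915689/22790 - 177241/431 = -2810674984349/9822490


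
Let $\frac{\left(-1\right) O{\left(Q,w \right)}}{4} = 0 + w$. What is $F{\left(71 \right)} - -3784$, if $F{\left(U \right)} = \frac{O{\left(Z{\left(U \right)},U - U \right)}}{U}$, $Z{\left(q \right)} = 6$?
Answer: $3784$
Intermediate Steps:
$O{\left(Q,w \right)} = - 4 w$ ($O{\left(Q,w \right)} = - 4 \left(0 + w\right) = - 4 w$)
$F{\left(U \right)} = 0$ ($F{\left(U \right)} = \frac{\left(-4\right) \left(U - U\right)}{U} = \frac{\left(-4\right) 0}{U} = \frac{0}{U} = 0$)
$F{\left(71 \right)} - -3784 = 0 - -3784 = 0 + 3784 = 3784$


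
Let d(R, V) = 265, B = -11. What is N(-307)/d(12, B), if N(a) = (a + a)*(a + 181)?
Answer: 77364/265 ≈ 291.94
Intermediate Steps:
N(a) = 2*a*(181 + a) (N(a) = (2*a)*(181 + a) = 2*a*(181 + a))
N(-307)/d(12, B) = (2*(-307)*(181 - 307))/265 = (2*(-307)*(-126))*(1/265) = 77364*(1/265) = 77364/265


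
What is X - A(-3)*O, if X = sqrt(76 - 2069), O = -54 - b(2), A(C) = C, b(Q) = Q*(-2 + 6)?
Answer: -186 + I*sqrt(1993) ≈ -186.0 + 44.643*I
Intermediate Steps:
b(Q) = 4*Q (b(Q) = Q*4 = 4*Q)
O = -62 (O = -54 - 4*2 = -54 - 1*8 = -54 - 8 = -62)
X = I*sqrt(1993) (X = sqrt(-1993) = I*sqrt(1993) ≈ 44.643*I)
X - A(-3)*O = I*sqrt(1993) - (-3)*(-62) = I*sqrt(1993) - 1*186 = I*sqrt(1993) - 186 = -186 + I*sqrt(1993)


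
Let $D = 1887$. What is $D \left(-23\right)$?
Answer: $-43401$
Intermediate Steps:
$D \left(-23\right) = 1887 \left(-23\right) = -43401$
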